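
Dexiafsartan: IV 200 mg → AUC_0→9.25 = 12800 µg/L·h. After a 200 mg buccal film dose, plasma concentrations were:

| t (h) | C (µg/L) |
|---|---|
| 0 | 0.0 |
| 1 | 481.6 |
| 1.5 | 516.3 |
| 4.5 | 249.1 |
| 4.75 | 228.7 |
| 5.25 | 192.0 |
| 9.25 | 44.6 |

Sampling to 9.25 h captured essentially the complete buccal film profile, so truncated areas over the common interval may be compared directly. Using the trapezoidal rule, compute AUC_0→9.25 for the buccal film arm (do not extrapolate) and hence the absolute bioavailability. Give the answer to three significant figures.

F = 0.178

Trapezoidal AUC_0→9.25 (buccal film):
  [0→1]: (0.0+481.6)/2 × 1 = 240.8
  [1→1.5]: (481.6+516.3)/2 × 0.5 = 249.475
  [1.5→4.5]: (516.3+249.1)/2 × 3 = 1148.1
  [4.5→4.75]: (249.1+228.7)/2 × 0.25 = 59.725
  [4.75→5.25]: (228.7+192.0)/2 × 0.5 = 105.175
  [5.25→9.25]: (192.0+44.6)/2 × 4 = 473.2
  Sum = 2276.475 µg/L·h
F = (AUC_ev/D_ev)/(AUC_iv/D_iv) = (2276.475/200)/(12800/200) = 11.382375/64 = 0.1778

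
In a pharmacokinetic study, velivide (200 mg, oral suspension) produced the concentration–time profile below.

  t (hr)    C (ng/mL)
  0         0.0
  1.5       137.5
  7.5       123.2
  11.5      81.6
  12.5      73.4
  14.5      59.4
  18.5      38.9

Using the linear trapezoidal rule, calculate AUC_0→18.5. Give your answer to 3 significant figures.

Trapezoidal AUC_0→18.5:
  [0→1.5]: (0.0+137.5)/2 × 1.5 = 103.125
  [1.5→7.5]: (137.5+123.2)/2 × 6 = 782.1
  [7.5→11.5]: (123.2+81.6)/2 × 4 = 409.6
  [11.5→12.5]: (81.6+73.4)/2 × 1 = 77.5
  [12.5→14.5]: (73.4+59.4)/2 × 2 = 132.8
  [14.5→18.5]: (59.4+38.9)/2 × 4 = 196.6
  Sum = 1701.725 ng/mL·hr

AUC = 1700 ng/mL·hr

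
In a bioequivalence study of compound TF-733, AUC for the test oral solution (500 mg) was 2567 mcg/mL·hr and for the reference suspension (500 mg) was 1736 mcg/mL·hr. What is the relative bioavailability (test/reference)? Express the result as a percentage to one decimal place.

F_rel = 147.9%

F_rel = (AUC_test/D_test) / (AUC_ref/D_ref)
      = (2567/500) / (1736/500)
      = 5.134 / 3.472 = 1.4787 = 147.87%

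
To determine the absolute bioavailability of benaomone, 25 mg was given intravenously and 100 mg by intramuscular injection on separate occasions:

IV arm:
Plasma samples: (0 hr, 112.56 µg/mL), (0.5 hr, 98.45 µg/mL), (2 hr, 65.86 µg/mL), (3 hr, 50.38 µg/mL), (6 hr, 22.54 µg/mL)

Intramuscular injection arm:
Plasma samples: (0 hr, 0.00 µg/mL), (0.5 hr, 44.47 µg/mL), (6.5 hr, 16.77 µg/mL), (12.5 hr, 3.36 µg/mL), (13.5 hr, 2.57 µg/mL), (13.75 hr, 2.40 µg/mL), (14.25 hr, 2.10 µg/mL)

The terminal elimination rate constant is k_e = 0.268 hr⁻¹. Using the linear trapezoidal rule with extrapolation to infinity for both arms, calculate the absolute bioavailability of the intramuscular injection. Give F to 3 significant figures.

F = 0.157

Trapezoidal AUC_0→6 (IV):
  [0→0.5]: (112.56+98.45)/2 × 0.5 = 52.7525
  [0.5→2]: (98.45+65.86)/2 × 1.5 = 123.2325
  [2→3]: (65.86+50.38)/2 × 1 = 58.12
  [3→6]: (50.38+22.54)/2 × 3 = 109.38
  Sum = 343.485 µg/mL·hr
IV tail: 22.54/0.268 = 84.104; AUC_iv,0→∞ = 343.485 + 84.104 = 427.589 µg/mL·hr
Trapezoidal AUC_0→14.25 (intramuscular injection):
  [0→0.5]: (0.00+44.47)/2 × 0.5 = 11.1175
  [0.5→6.5]: (44.47+16.77)/2 × 6 = 183.72
  [6.5→12.5]: (16.77+3.36)/2 × 6 = 60.39
  [12.5→13.5]: (3.36+2.57)/2 × 1 = 2.965
  [13.5→13.75]: (2.57+2.40)/2 × 0.25 = 0.62125
  [13.75→14.25]: (2.40+2.10)/2 × 0.5 = 1.125
  Sum = 259.93875 µg/mL·hr
intramuscular injection tail: 2.10/0.268 = 7.836; AUC_ev,0→∞ = 259.93875 + 7.836 = 267.77475 µg/mL·hr
F = (AUC_ev/D_ev)/(AUC_iv/D_iv) = (267.77475/100)/(427.589/25) = 2.6777475/17.10356 = 0.1566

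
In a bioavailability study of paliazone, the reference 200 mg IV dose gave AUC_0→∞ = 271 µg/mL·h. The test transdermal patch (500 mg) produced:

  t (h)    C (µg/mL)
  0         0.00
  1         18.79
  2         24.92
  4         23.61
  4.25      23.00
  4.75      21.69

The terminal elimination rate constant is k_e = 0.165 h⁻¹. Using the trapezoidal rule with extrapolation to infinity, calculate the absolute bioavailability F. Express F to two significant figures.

F = 0.34

Trapezoidal AUC_0→4.75 (transdermal patch):
  [0→1]: (0.00+18.79)/2 × 1 = 9.395
  [1→2]: (18.79+24.92)/2 × 1 = 21.855
  [2→4]: (24.92+23.61)/2 × 2 = 48.53
  [4→4.25]: (23.61+23.00)/2 × 0.25 = 5.82625
  [4.25→4.75]: (23.00+21.69)/2 × 0.5 = 11.1725
  Sum = 96.77875 µg/mL·h
Tail: C_last/k_e = 21.69/0.165 = 131.455
AUC_0→∞ (transdermal patch) = 96.77875 + 131.455 = 228.23375 µg/mL·h
F = (AUC_ev/D_ev)/(AUC_iv/D_iv) = (228.23375/500)/(271/200) = 0.4564675/1.355 = 0.3369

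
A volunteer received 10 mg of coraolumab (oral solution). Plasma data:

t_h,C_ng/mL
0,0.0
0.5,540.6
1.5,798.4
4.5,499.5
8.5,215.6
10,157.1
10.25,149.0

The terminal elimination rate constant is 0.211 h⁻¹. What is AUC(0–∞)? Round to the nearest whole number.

Trapezoidal AUC_0→10.25:
  [0→0.5]: (0.0+540.6)/2 × 0.5 = 135.15
  [0.5→1.5]: (540.6+798.4)/2 × 1 = 669.5
  [1.5→4.5]: (798.4+499.5)/2 × 3 = 1946.85
  [4.5→8.5]: (499.5+215.6)/2 × 4 = 1430.2
  [8.5→10]: (215.6+157.1)/2 × 1.5 = 279.525
  [10→10.25]: (157.1+149.0)/2 × 0.25 = 38.2625
  Sum = 4499.4875 ng/mL·h
Extrapolated tail: C_last / k_e = 149.0 / 0.211 = 706.161
AUC_0→∞ = 4499.4875 + 706.161 = 5205.6485 ng/mL·h

AUC = 5206 ng/mL·h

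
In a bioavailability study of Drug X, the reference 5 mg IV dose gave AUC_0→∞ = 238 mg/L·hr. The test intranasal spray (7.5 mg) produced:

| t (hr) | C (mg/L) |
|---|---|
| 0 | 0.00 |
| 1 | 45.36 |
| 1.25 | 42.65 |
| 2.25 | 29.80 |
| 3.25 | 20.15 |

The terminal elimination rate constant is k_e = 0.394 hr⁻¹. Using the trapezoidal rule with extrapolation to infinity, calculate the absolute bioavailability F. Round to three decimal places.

Trapezoidal AUC_0→3.25 (intranasal spray):
  [0→1]: (0.00+45.36)/2 × 1 = 22.68
  [1→1.25]: (45.36+42.65)/2 × 0.25 = 11.00125
  [1.25→2.25]: (42.65+29.80)/2 × 1 = 36.225
  [2.25→3.25]: (29.80+20.15)/2 × 1 = 24.975
  Sum = 94.88125 mg/L·hr
Tail: C_last/k_e = 20.15/0.394 = 51.142
AUC_0→∞ (intranasal spray) = 94.88125 + 51.142 = 146.02325 mg/L·hr
F = (AUC_ev/D_ev)/(AUC_iv/D_iv) = (146.02325/7.5)/(238/5) = 19.4698/47.6 = 0.4090

F = 0.409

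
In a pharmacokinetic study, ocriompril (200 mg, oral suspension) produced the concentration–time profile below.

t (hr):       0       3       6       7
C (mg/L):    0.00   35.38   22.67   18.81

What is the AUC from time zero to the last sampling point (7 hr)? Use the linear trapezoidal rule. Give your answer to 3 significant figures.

AUC = 161 mg/L·hr

Trapezoidal AUC_0→7:
  [0→3]: (0.00+35.38)/2 × 3 = 53.07
  [3→6]: (35.38+22.67)/2 × 3 = 87.075
  [6→7]: (22.67+18.81)/2 × 1 = 20.74
  Sum = 160.885 mg/L·hr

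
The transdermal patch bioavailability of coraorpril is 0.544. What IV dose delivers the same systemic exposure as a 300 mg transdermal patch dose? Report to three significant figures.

Systemic exposure from an extravascular dose = F × D_ev, so the equivalent IV dose is F × D_ev.
D_iv = F × D_ev = 0.544 × 300 = 163.2 mg

D_iv = 163 mg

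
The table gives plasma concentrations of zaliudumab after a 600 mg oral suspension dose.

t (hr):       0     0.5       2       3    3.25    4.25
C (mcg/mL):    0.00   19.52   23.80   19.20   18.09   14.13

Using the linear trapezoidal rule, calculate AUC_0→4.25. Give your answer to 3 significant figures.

AUC = 79.6 mcg/mL·hr

Trapezoidal AUC_0→4.25:
  [0→0.5]: (0.00+19.52)/2 × 0.5 = 4.88
  [0.5→2]: (19.52+23.80)/2 × 1.5 = 32.49
  [2→3]: (23.80+19.20)/2 × 1 = 21.5
  [3→3.25]: (19.20+18.09)/2 × 0.25 = 4.66125
  [3.25→4.25]: (18.09+14.13)/2 × 1 = 16.11
  Sum = 79.64125 mcg/mL·hr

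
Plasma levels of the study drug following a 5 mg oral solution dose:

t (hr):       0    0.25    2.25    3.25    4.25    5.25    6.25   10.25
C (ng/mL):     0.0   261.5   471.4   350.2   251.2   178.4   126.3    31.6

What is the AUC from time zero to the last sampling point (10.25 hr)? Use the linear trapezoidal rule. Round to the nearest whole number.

Trapezoidal AUC_0→10.25:
  [0→0.25]: (0.0+261.5)/2 × 0.25 = 32.6875
  [0.25→2.25]: (261.5+471.4)/2 × 2 = 732.9
  [2.25→3.25]: (471.4+350.2)/2 × 1 = 410.8
  [3.25→4.25]: (350.2+251.2)/2 × 1 = 300.7
  [4.25→5.25]: (251.2+178.4)/2 × 1 = 214.8
  [5.25→6.25]: (178.4+126.3)/2 × 1 = 152.35
  [6.25→10.25]: (126.3+31.6)/2 × 4 = 315.8
  Sum = 2160.0375 ng/mL·hr

AUC = 2160 ng/mL·hr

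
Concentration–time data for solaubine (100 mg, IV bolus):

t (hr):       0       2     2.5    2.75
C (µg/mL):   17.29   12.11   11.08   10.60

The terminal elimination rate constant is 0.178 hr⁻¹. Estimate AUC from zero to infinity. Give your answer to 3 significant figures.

Trapezoidal AUC_0→2.75:
  [0→2]: (17.29+12.11)/2 × 2 = 29.4
  [2→2.5]: (12.11+11.08)/2 × 0.5 = 5.7975
  [2.5→2.75]: (11.08+10.60)/2 × 0.25 = 2.71
  Sum = 37.9075 µg/mL·hr
Extrapolated tail: C_last / k_e = 10.60 / 0.178 = 59.551
AUC_0→∞ = 37.9075 + 59.551 = 97.4585 µg/mL·hr

AUC = 97.5 µg/mL·hr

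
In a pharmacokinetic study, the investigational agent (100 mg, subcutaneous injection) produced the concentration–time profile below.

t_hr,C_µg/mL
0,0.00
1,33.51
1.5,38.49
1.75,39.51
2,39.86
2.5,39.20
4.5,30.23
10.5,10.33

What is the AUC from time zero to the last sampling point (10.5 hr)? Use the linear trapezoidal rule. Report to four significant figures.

Trapezoidal AUC_0→10.5:
  [0→1]: (0.00+33.51)/2 × 1 = 16.755
  [1→1.5]: (33.51+38.49)/2 × 0.5 = 18.0
  [1.5→1.75]: (38.49+39.51)/2 × 0.25 = 9.75
  [1.75→2]: (39.51+39.86)/2 × 0.25 = 9.92125
  [2→2.5]: (39.86+39.20)/2 × 0.5 = 19.765
  [2.5→4.5]: (39.20+30.23)/2 × 2 = 69.43
  [4.5→10.5]: (30.23+10.33)/2 × 6 = 121.68
  Sum = 265.30125 µg/mL·hr

AUC = 265.3 µg/mL·hr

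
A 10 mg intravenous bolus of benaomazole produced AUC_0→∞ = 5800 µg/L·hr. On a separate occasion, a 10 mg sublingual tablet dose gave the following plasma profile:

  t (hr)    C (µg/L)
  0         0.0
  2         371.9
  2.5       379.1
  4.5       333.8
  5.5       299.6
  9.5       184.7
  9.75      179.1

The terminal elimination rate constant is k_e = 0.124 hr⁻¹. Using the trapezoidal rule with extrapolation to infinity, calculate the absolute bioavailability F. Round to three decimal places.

F = 0.698

Trapezoidal AUC_0→9.75 (sublingual tablet):
  [0→2]: (0.0+371.9)/2 × 2 = 371.9
  [2→2.5]: (371.9+379.1)/2 × 0.5 = 187.75
  [2.5→4.5]: (379.1+333.8)/2 × 2 = 712.9
  [4.5→5.5]: (333.8+299.6)/2 × 1 = 316.7
  [5.5→9.5]: (299.6+184.7)/2 × 4 = 968.6
  [9.5→9.75]: (184.7+179.1)/2 × 0.25 = 45.475
  Sum = 2603.325 µg/L·hr
Tail: C_last/k_e = 179.1/0.124 = 1444.355
AUC_0→∞ (sublingual tablet) = 2603.325 + 1444.355 = 4047.68 µg/L·hr
F = (AUC_ev/D_ev)/(AUC_iv/D_iv) = (4047.68/10)/(5800/10) = 404.768/580 = 0.6979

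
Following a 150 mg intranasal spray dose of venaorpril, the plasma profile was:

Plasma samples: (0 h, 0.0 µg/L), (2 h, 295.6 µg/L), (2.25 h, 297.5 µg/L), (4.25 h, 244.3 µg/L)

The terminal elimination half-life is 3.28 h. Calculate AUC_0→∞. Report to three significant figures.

AUC = 2070 µg/L·h

Trapezoidal AUC_0→4.25:
  [0→2]: (0.0+295.6)/2 × 2 = 295.6
  [2→2.25]: (295.6+297.5)/2 × 0.25 = 74.1375
  [2.25→4.25]: (297.5+244.3)/2 × 2 = 541.8
  Sum = 911.5375 µg/L·h
k_e = ln2 / t½ = 0.693147 / 3.28 = 0.2113 h^-1
Extrapolated tail: C_last / k_e = 244.3 / 0.2113 = 1156.176
AUC_0→∞ = 911.5375 + 1156.176 = 2067.7135 µg/L·h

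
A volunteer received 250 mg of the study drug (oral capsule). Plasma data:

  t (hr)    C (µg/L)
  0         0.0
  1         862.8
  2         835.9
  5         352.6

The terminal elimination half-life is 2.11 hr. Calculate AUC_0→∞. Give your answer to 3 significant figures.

AUC = 4140 µg/L·hr

Trapezoidal AUC_0→5:
  [0→1]: (0.0+862.8)/2 × 1 = 431.4
  [1→2]: (862.8+835.9)/2 × 1 = 849.35
  [2→5]: (835.9+352.6)/2 × 3 = 1782.75
  Sum = 3063.5 µg/L·hr
k_e = ln2 / t½ = 0.693147 / 2.11 = 0.3285 hr^-1
Extrapolated tail: C_last / k_e = 352.6 / 0.3285 = 1073.364
AUC_0→∞ = 3063.5 + 1073.364 = 4136.864 µg/L·hr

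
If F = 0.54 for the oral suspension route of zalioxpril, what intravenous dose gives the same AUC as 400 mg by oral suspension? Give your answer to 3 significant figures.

Systemic exposure from an extravascular dose = F × D_ev, so the equivalent IV dose is F × D_ev.
D_iv = F × D_ev = 0.54 × 400 = 216 mg

D_iv = 216 mg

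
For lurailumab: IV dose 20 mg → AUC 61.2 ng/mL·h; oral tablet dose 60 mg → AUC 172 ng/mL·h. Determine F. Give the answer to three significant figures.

F = (AUC_ev / D_ev) / (AUC_iv / D_iv)
  = (172/60) / (61.2/20)
  = 2.86667 / 3.06 = 0.9368

F = 0.937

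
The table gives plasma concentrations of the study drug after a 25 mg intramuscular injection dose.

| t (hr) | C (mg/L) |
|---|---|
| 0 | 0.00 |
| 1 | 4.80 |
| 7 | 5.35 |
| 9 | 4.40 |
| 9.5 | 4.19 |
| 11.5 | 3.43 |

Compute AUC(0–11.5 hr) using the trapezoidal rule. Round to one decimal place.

Trapezoidal AUC_0→11.5:
  [0→1]: (0.00+4.80)/2 × 1 = 2.4
  [1→7]: (4.80+5.35)/2 × 6 = 30.45
  [7→9]: (5.35+4.40)/2 × 2 = 9.75
  [9→9.5]: (4.40+4.19)/2 × 0.5 = 2.1475
  [9.5→11.5]: (4.19+3.43)/2 × 2 = 7.62
  Sum = 52.3675 mg/L·hr

AUC = 52.4 mg/L·hr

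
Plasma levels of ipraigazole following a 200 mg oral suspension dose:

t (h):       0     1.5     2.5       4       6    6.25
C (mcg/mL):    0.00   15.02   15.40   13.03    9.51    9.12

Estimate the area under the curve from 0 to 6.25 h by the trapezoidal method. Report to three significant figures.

AUC = 72.7 mcg/mL·h

Trapezoidal AUC_0→6.25:
  [0→1.5]: (0.00+15.02)/2 × 1.5 = 11.265
  [1.5→2.5]: (15.02+15.40)/2 × 1 = 15.21
  [2.5→4]: (15.40+13.03)/2 × 1.5 = 21.3225
  [4→6]: (13.03+9.51)/2 × 2 = 22.54
  [6→6.25]: (9.51+9.12)/2 × 0.25 = 2.32875
  Sum = 72.66625 mcg/mL·h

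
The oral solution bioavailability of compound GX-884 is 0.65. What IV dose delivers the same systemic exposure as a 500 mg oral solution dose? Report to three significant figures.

Systemic exposure from an extravascular dose = F × D_ev, so the equivalent IV dose is F × D_ev.
D_iv = F × D_ev = 0.65 × 500 = 325 mg

D_iv = 325 mg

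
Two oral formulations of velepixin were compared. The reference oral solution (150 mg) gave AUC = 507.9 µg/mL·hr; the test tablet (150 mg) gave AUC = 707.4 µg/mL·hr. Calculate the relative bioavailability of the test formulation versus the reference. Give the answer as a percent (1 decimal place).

F_rel = (AUC_test/D_test) / (AUC_ref/D_ref)
      = (707.4/150) / (507.9/150)
      = 4.716 / 3.386 = 1.3928 = 139.28%

F_rel = 139.3%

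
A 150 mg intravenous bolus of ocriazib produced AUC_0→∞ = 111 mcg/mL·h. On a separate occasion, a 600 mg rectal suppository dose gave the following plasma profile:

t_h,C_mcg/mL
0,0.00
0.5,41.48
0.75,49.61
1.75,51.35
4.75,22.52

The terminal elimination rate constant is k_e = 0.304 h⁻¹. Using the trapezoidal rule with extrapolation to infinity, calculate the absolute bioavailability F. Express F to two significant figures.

F = 0.58

Trapezoidal AUC_0→4.75 (rectal suppository):
  [0→0.5]: (0.00+41.48)/2 × 0.5 = 10.37
  [0.5→0.75]: (41.48+49.61)/2 × 0.25 = 11.38625
  [0.75→1.75]: (49.61+51.35)/2 × 1 = 50.48
  [1.75→4.75]: (51.35+22.52)/2 × 3 = 110.805
  Sum = 183.04125 mcg/mL·h
Tail: C_last/k_e = 22.52/0.304 = 74.079
AUC_0→∞ (rectal suppository) = 183.04125 + 74.079 = 257.12025 mcg/mL·h
F = (AUC_ev/D_ev)/(AUC_iv/D_iv) = (257.12025/600)/(111/150) = 0.42853375/0.74 = 0.5791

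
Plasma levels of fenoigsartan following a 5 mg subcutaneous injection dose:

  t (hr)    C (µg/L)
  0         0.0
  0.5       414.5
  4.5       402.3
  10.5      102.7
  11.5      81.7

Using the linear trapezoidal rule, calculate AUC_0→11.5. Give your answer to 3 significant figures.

Trapezoidal AUC_0→11.5:
  [0→0.5]: (0.0+414.5)/2 × 0.5 = 103.625
  [0.5→4.5]: (414.5+402.3)/2 × 4 = 1633.6
  [4.5→10.5]: (402.3+102.7)/2 × 6 = 1515.0
  [10.5→11.5]: (102.7+81.7)/2 × 1 = 92.2
  Sum = 3344.425 µg/L·hr

AUC = 3340 µg/L·hr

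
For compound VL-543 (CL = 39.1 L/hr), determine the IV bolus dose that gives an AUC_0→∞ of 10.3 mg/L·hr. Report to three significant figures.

Dose_iv = CL × AUC_0→∞
     = 39.1 × 10.3 = 402.73 mg

Dose = 403 mg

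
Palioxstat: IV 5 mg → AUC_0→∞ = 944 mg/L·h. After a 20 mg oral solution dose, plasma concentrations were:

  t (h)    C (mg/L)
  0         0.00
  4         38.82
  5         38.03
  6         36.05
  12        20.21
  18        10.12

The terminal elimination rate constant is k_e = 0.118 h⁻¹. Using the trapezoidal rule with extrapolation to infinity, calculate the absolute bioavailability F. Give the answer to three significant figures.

Trapezoidal AUC_0→18 (oral solution):
  [0→4]: (0.00+38.82)/2 × 4 = 77.64
  [4→5]: (38.82+38.03)/2 × 1 = 38.425
  [5→6]: (38.03+36.05)/2 × 1 = 37.04
  [6→12]: (36.05+20.21)/2 × 6 = 168.78
  [12→18]: (20.21+10.12)/2 × 6 = 90.99
  Sum = 412.875 mg/L·h
Tail: C_last/k_e = 10.12/0.118 = 85.763
AUC_0→∞ (oral solution) = 412.875 + 85.763 = 498.638 mg/L·h
F = (AUC_ev/D_ev)/(AUC_iv/D_iv) = (498.638/20)/(944/5) = 24.9319/188.8 = 0.1321

F = 0.132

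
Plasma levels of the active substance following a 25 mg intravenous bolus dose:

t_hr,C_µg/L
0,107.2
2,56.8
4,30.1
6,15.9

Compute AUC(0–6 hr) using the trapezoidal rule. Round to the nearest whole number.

AUC = 297 µg/L·hr

Trapezoidal AUC_0→6:
  [0→2]: (107.2+56.8)/2 × 2 = 164.0
  [2→4]: (56.8+30.1)/2 × 2 = 86.9
  [4→6]: (30.1+15.9)/2 × 2 = 46.0
  Sum = 296.9 µg/L·hr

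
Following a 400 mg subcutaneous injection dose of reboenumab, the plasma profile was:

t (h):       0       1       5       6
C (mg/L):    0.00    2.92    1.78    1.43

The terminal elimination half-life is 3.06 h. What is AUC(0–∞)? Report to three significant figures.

Trapezoidal AUC_0→6:
  [0→1]: (0.00+2.92)/2 × 1 = 1.46
  [1→5]: (2.92+1.78)/2 × 4 = 9.4
  [5→6]: (1.78+1.43)/2 × 1 = 1.605
  Sum = 12.465 mg/L·h
k_e = ln2 / t½ = 0.693147 / 3.06 = 0.2265 h^-1
Extrapolated tail: C_last / k_e = 1.43 / 0.2265 = 6.313
AUC_0→∞ = 12.465 + 6.313 = 18.778 mg/L·h

AUC = 18.8 mg/L·h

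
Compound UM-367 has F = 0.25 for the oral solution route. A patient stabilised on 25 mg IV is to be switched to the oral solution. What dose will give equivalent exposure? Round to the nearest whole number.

For equal systemic exposure: F × D_ev = D_iv
D_ev = D_iv / F = 25 / 0.25 = 100 mg

D_oral = 100 mg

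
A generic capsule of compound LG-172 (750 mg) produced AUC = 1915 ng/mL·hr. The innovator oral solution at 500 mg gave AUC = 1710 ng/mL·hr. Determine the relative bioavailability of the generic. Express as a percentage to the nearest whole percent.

F_rel = (AUC_test/D_test) / (AUC_ref/D_ref)
      = (1915/750) / (1710/500)
      = 2.55333 / 3.42 = 0.7466 = 74.66%

F_rel = 75%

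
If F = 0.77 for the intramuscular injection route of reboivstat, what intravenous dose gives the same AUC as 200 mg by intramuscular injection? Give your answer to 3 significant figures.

Systemic exposure from an extravascular dose = F × D_ev, so the equivalent IV dose is F × D_ev.
D_iv = F × D_ev = 0.77 × 200 = 154 mg

D_iv = 154 mg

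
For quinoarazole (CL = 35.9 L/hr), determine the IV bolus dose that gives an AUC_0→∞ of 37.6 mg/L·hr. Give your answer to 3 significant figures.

Dose_iv = CL × AUC_0→∞
     = 35.9 × 37.6 = 1349.84 mg

Dose = 1350 mg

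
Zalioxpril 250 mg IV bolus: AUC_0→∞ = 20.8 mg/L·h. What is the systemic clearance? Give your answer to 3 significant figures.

CL = Dose_iv / AUC_0→∞
   = 250 / 20.8 = 12.0192 L/h

CL = 12.0 L/h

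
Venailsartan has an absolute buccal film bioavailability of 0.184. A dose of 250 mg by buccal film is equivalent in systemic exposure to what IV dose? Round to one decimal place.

Systemic exposure from an extravascular dose = F × D_ev, so the equivalent IV dose is F × D_ev.
D_iv = F × D_ev = 0.184 × 250 = 46 mg

D_iv = 46.0 mg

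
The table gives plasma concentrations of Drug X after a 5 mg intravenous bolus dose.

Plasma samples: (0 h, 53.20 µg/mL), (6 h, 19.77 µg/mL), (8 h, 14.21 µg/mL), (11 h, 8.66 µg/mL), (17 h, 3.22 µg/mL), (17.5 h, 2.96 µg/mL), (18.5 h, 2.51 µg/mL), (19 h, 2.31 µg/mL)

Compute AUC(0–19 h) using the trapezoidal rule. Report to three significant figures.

Trapezoidal AUC_0→19:
  [0→6]: (53.20+19.77)/2 × 6 = 218.91
  [6→8]: (19.77+14.21)/2 × 2 = 33.98
  [8→11]: (14.21+8.66)/2 × 3 = 34.305
  [11→17]: (8.66+3.22)/2 × 6 = 35.64
  [17→17.5]: (3.22+2.96)/2 × 0.5 = 1.545
  [17.5→18.5]: (2.96+2.51)/2 × 1 = 2.735
  [18.5→19]: (2.51+2.31)/2 × 0.5 = 1.205
  Sum = 328.32 µg/mL·h

AUC = 328 µg/mL·h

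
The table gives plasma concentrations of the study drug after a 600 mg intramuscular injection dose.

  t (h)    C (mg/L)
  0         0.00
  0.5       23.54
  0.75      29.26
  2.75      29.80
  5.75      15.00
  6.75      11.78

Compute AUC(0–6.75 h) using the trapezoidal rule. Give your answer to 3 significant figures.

AUC = 152 mg/L·h

Trapezoidal AUC_0→6.75:
  [0→0.5]: (0.00+23.54)/2 × 0.5 = 5.885
  [0.5→0.75]: (23.54+29.26)/2 × 0.25 = 6.6
  [0.75→2.75]: (29.26+29.80)/2 × 2 = 59.06
  [2.75→5.75]: (29.80+15.00)/2 × 3 = 67.2
  [5.75→6.75]: (15.00+11.78)/2 × 1 = 13.39
  Sum = 152.135 mg/L·h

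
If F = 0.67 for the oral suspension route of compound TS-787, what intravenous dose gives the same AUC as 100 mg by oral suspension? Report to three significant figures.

D_iv = 67.0 mg

Systemic exposure from an extravascular dose = F × D_ev, so the equivalent IV dose is F × D_ev.
D_iv = F × D_ev = 0.67 × 100 = 67 mg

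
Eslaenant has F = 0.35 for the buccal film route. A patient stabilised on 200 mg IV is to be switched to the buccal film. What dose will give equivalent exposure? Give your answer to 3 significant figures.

For equal systemic exposure: F × D_ev = D_iv
D_ev = D_iv / F = 200 / 0.35 = 571.429 mg

D_buccal = 571 mg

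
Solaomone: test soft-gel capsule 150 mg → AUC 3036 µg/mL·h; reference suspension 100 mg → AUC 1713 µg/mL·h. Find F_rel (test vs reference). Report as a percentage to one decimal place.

F_rel = 118.2%

F_rel = (AUC_test/D_test) / (AUC_ref/D_ref)
      = (3036/150) / (1713/100)
      = 20.24 / 17.13 = 1.1816 = 118.16%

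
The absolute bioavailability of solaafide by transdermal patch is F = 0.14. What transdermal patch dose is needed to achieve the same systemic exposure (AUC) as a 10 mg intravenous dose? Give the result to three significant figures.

For equal systemic exposure: F × D_ev = D_iv
D_ev = D_iv / F = 10 / 0.14 = 71.4286 mg

D_transdermal = 71.4 mg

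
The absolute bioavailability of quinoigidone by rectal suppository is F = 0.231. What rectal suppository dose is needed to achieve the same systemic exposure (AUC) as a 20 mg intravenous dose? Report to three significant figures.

D_rectal = 86.6 mg

For equal systemic exposure: F × D_ev = D_iv
D_ev = D_iv / F = 20 / 0.231 = 86.5801 mg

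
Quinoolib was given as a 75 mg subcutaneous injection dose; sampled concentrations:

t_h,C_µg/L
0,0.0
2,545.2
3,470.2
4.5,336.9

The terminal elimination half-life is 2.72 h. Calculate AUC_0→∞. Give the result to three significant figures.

AUC = 2980 µg/L·h

Trapezoidal AUC_0→4.5:
  [0→2]: (0.0+545.2)/2 × 2 = 545.2
  [2→3]: (545.2+470.2)/2 × 1 = 507.7
  [3→4.5]: (470.2+336.9)/2 × 1.5 = 605.325
  Sum = 1658.225 µg/L·h
k_e = ln2 / t½ = 0.693147 / 2.72 = 0.2548 h^-1
Extrapolated tail: C_last / k_e = 336.9 / 0.2548 = 1322.214
AUC_0→∞ = 1658.225 + 1322.214 = 2980.439 µg/L·h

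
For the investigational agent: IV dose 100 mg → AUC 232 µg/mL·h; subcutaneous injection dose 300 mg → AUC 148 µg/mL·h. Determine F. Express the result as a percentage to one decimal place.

F = (AUC_ev / D_ev) / (AUC_iv / D_iv)
  = (148/300) / (232/100)
  = 0.493333 / 2.32 = 0.2126
  = 21.26%

F = 21.3%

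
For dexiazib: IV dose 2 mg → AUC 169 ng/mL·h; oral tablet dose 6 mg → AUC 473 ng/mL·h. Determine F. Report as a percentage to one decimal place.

F = (AUC_ev / D_ev) / (AUC_iv / D_iv)
  = (473/6) / (169/2)
  = 78.8333 / 84.5 = 0.9329
  = 93.29%

F = 93.3%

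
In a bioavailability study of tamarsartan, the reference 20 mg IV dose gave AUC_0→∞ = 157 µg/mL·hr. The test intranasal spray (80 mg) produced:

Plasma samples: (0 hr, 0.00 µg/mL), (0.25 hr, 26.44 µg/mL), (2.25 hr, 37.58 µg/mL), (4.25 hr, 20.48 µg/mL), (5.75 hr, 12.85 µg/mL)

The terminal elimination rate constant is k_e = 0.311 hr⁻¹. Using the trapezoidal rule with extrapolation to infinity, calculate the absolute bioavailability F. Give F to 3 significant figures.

Trapezoidal AUC_0→5.75 (intranasal spray):
  [0→0.25]: (0.00+26.44)/2 × 0.25 = 3.305
  [0.25→2.25]: (26.44+37.58)/2 × 2 = 64.02
  [2.25→4.25]: (37.58+20.48)/2 × 2 = 58.06
  [4.25→5.75]: (20.48+12.85)/2 × 1.5 = 24.9975
  Sum = 150.3825 µg/mL·hr
Tail: C_last/k_e = 12.85/0.311 = 41.318
AUC_0→∞ (intranasal spray) = 150.3825 + 41.318 = 191.7005 µg/mL·hr
F = (AUC_ev/D_ev)/(AUC_iv/D_iv) = (191.7005/80)/(157/20) = 2.39626/7.85 = 0.3053

F = 0.305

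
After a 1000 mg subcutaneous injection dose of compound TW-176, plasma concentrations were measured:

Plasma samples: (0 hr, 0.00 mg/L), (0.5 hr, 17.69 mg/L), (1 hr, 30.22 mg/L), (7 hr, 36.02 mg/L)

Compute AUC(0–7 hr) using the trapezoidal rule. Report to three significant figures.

Trapezoidal AUC_0→7:
  [0→0.5]: (0.00+17.69)/2 × 0.5 = 4.4225
  [0.5→1]: (17.69+30.22)/2 × 0.5 = 11.9775
  [1→7]: (30.22+36.02)/2 × 6 = 198.72
  Sum = 215.12 mg/L·hr

AUC = 215 mg/L·hr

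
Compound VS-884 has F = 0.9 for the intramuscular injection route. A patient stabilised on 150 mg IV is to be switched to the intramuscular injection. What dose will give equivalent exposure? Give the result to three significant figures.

For equal systemic exposure: F × D_ev = D_iv
D_ev = D_iv / F = 150 / 0.9 = 166.667 mg

D_intramuscular = 167 mg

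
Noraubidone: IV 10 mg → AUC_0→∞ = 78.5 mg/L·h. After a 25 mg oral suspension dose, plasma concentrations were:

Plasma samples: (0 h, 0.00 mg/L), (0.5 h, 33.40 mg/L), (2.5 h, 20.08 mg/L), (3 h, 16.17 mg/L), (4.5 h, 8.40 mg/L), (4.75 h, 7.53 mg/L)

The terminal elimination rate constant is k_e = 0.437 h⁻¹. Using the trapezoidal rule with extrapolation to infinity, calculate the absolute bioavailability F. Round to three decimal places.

F = 0.553

Trapezoidal AUC_0→4.75 (oral suspension):
  [0→0.5]: (0.00+33.40)/2 × 0.5 = 8.35
  [0.5→2.5]: (33.40+20.08)/2 × 2 = 53.48
  [2.5→3]: (20.08+16.17)/2 × 0.5 = 9.0625
  [3→4.5]: (16.17+8.40)/2 × 1.5 = 18.4275
  [4.5→4.75]: (8.40+7.53)/2 × 0.25 = 1.99125
  Sum = 91.31125 mg/L·h
Tail: C_last/k_e = 7.53/0.437 = 17.231
AUC_0→∞ (oral suspension) = 91.31125 + 17.231 = 108.54225 mg/L·h
F = (AUC_ev/D_ev)/(AUC_iv/D_iv) = (108.54225/25)/(78.5/10) = 4.34169/7.85 = 0.5531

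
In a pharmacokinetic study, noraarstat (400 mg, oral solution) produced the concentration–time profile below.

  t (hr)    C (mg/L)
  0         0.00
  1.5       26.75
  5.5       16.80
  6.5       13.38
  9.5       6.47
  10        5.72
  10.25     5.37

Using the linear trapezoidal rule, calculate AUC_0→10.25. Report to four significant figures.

Trapezoidal AUC_0→10.25:
  [0→1.5]: (0.00+26.75)/2 × 1.5 = 20.0625
  [1.5→5.5]: (26.75+16.80)/2 × 4 = 87.1
  [5.5→6.5]: (16.80+13.38)/2 × 1 = 15.09
  [6.5→9.5]: (13.38+6.47)/2 × 3 = 29.775
  [9.5→10]: (6.47+5.72)/2 × 0.5 = 3.0475
  [10→10.25]: (5.72+5.37)/2 × 0.25 = 1.38625
  Sum = 156.46125 mg/L·hr

AUC = 156.5 mg/L·hr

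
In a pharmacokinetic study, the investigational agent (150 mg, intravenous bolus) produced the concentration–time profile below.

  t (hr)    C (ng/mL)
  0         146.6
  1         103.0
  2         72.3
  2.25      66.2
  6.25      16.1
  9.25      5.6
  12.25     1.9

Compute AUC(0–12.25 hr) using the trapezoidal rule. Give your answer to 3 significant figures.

Trapezoidal AUC_0→12.25:
  [0→1]: (146.6+103.0)/2 × 1 = 124.8
  [1→2]: (103.0+72.3)/2 × 1 = 87.65
  [2→2.25]: (72.3+66.2)/2 × 0.25 = 17.3125
  [2.25→6.25]: (66.2+16.1)/2 × 4 = 164.6
  [6.25→9.25]: (16.1+5.6)/2 × 3 = 32.55
  [9.25→12.25]: (5.6+1.9)/2 × 3 = 11.25
  Sum = 438.1625 ng/mL·hr

AUC = 438 ng/mL·hr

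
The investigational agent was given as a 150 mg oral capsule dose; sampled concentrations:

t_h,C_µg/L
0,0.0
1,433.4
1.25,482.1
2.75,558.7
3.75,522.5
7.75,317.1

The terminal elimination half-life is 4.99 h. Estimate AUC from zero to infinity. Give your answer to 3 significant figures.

Trapezoidal AUC_0→7.75:
  [0→1]: (0.0+433.4)/2 × 1 = 216.7
  [1→1.25]: (433.4+482.1)/2 × 0.25 = 114.4375
  [1.25→2.75]: (482.1+558.7)/2 × 1.5 = 780.6
  [2.75→3.75]: (558.7+522.5)/2 × 1 = 540.6
  [3.75→7.75]: (522.5+317.1)/2 × 4 = 1679.2
  Sum = 3331.5375 µg/L·h
k_e = ln2 / t½ = 0.693147 / 4.99 = 0.1389 h^-1
Extrapolated tail: C_last / k_e = 317.1 / 0.1389 = 2282.937
AUC_0→∞ = 3331.5375 + 2282.937 = 5614.4745 µg/L·h

AUC = 5610 µg/L·h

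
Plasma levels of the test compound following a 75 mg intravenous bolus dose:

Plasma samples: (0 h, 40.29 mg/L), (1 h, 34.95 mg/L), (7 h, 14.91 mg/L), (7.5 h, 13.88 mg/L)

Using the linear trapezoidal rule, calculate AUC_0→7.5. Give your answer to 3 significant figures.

AUC = 194 mg/L·h

Trapezoidal AUC_0→7.5:
  [0→1]: (40.29+34.95)/2 × 1 = 37.62
  [1→7]: (34.95+14.91)/2 × 6 = 149.58
  [7→7.5]: (14.91+13.88)/2 × 0.5 = 7.1975
  Sum = 194.3975 mg/L·h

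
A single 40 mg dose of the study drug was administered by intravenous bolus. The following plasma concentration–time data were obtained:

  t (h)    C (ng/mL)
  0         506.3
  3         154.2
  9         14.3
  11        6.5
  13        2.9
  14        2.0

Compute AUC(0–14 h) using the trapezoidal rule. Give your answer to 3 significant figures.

AUC = 1530 ng/mL·h

Trapezoidal AUC_0→14:
  [0→3]: (506.3+154.2)/2 × 3 = 990.75
  [3→9]: (154.2+14.3)/2 × 6 = 505.5
  [9→11]: (14.3+6.5)/2 × 2 = 20.8
  [11→13]: (6.5+2.9)/2 × 2 = 9.4
  [13→14]: (2.9+2.0)/2 × 1 = 2.45
  Sum = 1528.9 ng/mL·h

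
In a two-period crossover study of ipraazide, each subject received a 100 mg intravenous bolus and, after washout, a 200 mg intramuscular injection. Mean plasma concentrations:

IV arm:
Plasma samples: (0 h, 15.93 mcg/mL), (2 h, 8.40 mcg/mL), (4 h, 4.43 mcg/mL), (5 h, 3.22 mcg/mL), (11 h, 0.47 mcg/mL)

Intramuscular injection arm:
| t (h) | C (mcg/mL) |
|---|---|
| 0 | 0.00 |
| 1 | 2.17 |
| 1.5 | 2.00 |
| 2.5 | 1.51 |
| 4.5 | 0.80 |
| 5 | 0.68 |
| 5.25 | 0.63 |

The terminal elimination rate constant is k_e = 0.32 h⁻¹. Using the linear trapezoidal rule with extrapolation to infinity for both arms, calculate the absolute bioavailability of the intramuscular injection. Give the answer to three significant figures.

F = 0.0812

Trapezoidal AUC_0→11 (IV):
  [0→2]: (15.93+8.40)/2 × 2 = 24.33
  [2→4]: (8.40+4.43)/2 × 2 = 12.83
  [4→5]: (4.43+3.22)/2 × 1 = 3.825
  [5→11]: (3.22+0.47)/2 × 6 = 11.07
  Sum = 52.055 mcg/mL·h
IV tail: 0.47/0.32 = 1.469; AUC_iv,0→∞ = 52.055 + 1.469 = 53.524 mcg/mL·h
Trapezoidal AUC_0→5.25 (intramuscular injection):
  [0→1]: (0.00+2.17)/2 × 1 = 1.085
  [1→1.5]: (2.17+2.00)/2 × 0.5 = 1.0425
  [1.5→2.5]: (2.00+1.51)/2 × 1 = 1.755
  [2.5→4.5]: (1.51+0.80)/2 × 2 = 2.31
  [4.5→5]: (0.80+0.68)/2 × 0.5 = 0.37
  [5→5.25]: (0.68+0.63)/2 × 0.25 = 0.16375
  Sum = 6.72625 mcg/mL·h
intramuscular injection tail: 0.63/0.32 = 1.969; AUC_ev,0→∞ = 6.72625 + 1.969 = 8.69525 mcg/mL·h
F = (AUC_ev/D_ev)/(AUC_iv/D_iv) = (8.69525/200)/(53.524/100) = 0.04347625/0.53524 = 0.0812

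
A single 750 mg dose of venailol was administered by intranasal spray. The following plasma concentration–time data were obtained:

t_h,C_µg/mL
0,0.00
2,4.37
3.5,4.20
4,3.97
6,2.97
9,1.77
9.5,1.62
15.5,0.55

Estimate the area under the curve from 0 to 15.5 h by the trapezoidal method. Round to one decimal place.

Trapezoidal AUC_0→15.5:
  [0→2]: (0.00+4.37)/2 × 2 = 4.37
  [2→3.5]: (4.37+4.20)/2 × 1.5 = 6.4275
  [3.5→4]: (4.20+3.97)/2 × 0.5 = 2.0425
  [4→6]: (3.97+2.97)/2 × 2 = 6.94
  [6→9]: (2.97+1.77)/2 × 3 = 7.11
  [9→9.5]: (1.77+1.62)/2 × 0.5 = 0.8475
  [9.5→15.5]: (1.62+0.55)/2 × 6 = 6.51
  Sum = 34.2475 µg/mL·h

AUC = 34.2 µg/mL·h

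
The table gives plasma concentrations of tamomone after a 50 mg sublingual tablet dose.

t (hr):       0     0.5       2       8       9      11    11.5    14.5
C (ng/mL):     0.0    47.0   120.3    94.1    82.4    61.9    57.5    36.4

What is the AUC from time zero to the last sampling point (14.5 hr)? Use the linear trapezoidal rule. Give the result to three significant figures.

Trapezoidal AUC_0→14.5:
  [0→0.5]: (0.0+47.0)/2 × 0.5 = 11.75
  [0.5→2]: (47.0+120.3)/2 × 1.5 = 125.475
  [2→8]: (120.3+94.1)/2 × 6 = 643.2
  [8→9]: (94.1+82.4)/2 × 1 = 88.25
  [9→11]: (82.4+61.9)/2 × 2 = 144.3
  [11→11.5]: (61.9+57.5)/2 × 0.5 = 29.85
  [11.5→14.5]: (57.5+36.4)/2 × 3 = 140.85
  Sum = 1183.675 ng/mL·hr

AUC = 1180 ng/mL·hr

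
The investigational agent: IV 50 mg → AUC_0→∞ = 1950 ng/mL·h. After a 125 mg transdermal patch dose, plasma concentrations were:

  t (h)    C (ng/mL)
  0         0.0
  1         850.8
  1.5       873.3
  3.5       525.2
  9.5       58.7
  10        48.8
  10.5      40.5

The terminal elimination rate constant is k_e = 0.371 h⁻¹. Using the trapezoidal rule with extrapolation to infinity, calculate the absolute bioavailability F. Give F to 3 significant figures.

F = 0.854

Trapezoidal AUC_0→10.5 (transdermal patch):
  [0→1]: (0.0+850.8)/2 × 1 = 425.4
  [1→1.5]: (850.8+873.3)/2 × 0.5 = 431.025
  [1.5→3.5]: (873.3+525.2)/2 × 2 = 1398.5
  [3.5→9.5]: (525.2+58.7)/2 × 6 = 1751.7
  [9.5→10]: (58.7+48.8)/2 × 0.5 = 26.875
  [10→10.5]: (48.8+40.5)/2 × 0.5 = 22.325
  Sum = 4055.825 ng/mL·h
Tail: C_last/k_e = 40.5/0.371 = 109.164
AUC_0→∞ (transdermal patch) = 4055.825 + 109.164 = 4164.989 ng/mL·h
F = (AUC_ev/D_ev)/(AUC_iv/D_iv) = (4164.989/125)/(1950/50) = 33.319912/39 = 0.8544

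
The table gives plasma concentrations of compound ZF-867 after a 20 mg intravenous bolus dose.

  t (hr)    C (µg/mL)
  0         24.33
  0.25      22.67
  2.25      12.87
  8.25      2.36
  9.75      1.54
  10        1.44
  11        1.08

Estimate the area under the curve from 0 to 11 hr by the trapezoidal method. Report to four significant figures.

Trapezoidal AUC_0→11:
  [0→0.25]: (24.33+22.67)/2 × 0.25 = 5.875
  [0.25→2.25]: (22.67+12.87)/2 × 2 = 35.54
  [2.25→8.25]: (12.87+2.36)/2 × 6 = 45.69
  [8.25→9.75]: (2.36+1.54)/2 × 1.5 = 2.925
  [9.75→10]: (1.54+1.44)/2 × 0.25 = 0.3725
  [10→11]: (1.44+1.08)/2 × 1 = 1.26
  Sum = 91.6625 µg/mL·hr

AUC = 91.66 µg/mL·hr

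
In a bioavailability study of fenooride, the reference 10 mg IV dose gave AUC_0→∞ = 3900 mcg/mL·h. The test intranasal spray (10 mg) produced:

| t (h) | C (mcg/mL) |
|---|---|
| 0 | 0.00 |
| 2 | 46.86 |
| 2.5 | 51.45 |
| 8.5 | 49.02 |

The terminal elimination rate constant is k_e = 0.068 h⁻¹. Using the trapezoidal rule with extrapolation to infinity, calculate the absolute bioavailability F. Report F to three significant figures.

Trapezoidal AUC_0→8.5 (intranasal spray):
  [0→2]: (0.00+46.86)/2 × 2 = 46.86
  [2→2.5]: (46.86+51.45)/2 × 0.5 = 24.5775
  [2.5→8.5]: (51.45+49.02)/2 × 6 = 301.41
  Sum = 372.8475 mcg/mL·h
Tail: C_last/k_e = 49.02/0.068 = 720.882
AUC_0→∞ (intranasal spray) = 372.8475 + 720.882 = 1093.7295 mcg/mL·h
F = (AUC_ev/D_ev)/(AUC_iv/D_iv) = (1093.7295/10)/(3900/10) = 109.37295/390 = 0.2804

F = 0.280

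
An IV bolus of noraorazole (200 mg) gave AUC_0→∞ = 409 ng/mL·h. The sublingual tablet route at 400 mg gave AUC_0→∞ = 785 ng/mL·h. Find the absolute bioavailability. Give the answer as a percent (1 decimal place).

F = (AUC_ev / D_ev) / (AUC_iv / D_iv)
  = (785/400) / (409/200)
  = 1.9625 / 2.045 = 0.9597
  = 95.97%

F = 96.0%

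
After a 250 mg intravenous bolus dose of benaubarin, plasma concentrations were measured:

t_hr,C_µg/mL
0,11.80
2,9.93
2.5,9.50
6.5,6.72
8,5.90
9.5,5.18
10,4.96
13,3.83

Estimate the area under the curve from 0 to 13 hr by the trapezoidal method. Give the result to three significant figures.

Trapezoidal AUC_0→13:
  [0→2]: (11.80+9.93)/2 × 2 = 21.73
  [2→2.5]: (9.93+9.50)/2 × 0.5 = 4.8575
  [2.5→6.5]: (9.50+6.72)/2 × 4 = 32.44
  [6.5→8]: (6.72+5.90)/2 × 1.5 = 9.465
  [8→9.5]: (5.90+5.18)/2 × 1.5 = 8.31
  [9.5→10]: (5.18+4.96)/2 × 0.5 = 2.535
  [10→13]: (4.96+3.83)/2 × 3 = 13.185
  Sum = 92.5225 µg/mL·hr

AUC = 92.5 µg/mL·hr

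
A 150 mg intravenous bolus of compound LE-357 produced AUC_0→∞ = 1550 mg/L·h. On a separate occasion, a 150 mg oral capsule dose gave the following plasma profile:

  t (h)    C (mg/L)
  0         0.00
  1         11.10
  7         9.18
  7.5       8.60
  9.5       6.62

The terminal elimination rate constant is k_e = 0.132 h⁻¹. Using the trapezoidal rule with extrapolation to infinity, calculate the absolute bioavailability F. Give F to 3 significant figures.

Trapezoidal AUC_0→9.5 (oral capsule):
  [0→1]: (0.00+11.10)/2 × 1 = 5.55
  [1→7]: (11.10+9.18)/2 × 6 = 60.84
  [7→7.5]: (9.18+8.60)/2 × 0.5 = 4.445
  [7.5→9.5]: (8.60+6.62)/2 × 2 = 15.22
  Sum = 86.055 mg/L·h
Tail: C_last/k_e = 6.62/0.132 = 50.152
AUC_0→∞ (oral capsule) = 86.055 + 50.152 = 136.207 mg/L·h
F = (AUC_ev/D_ev)/(AUC_iv/D_iv) = (136.207/150)/(1550/150) = 0.908047/10.3333 = 0.0879

F = 0.0879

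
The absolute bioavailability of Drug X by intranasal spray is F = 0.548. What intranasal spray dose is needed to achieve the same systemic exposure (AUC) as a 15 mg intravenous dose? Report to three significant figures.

For equal systemic exposure: F × D_ev = D_iv
D_ev = D_iv / F = 15 / 0.548 = 27.3723 mg

D_intranasal = 27.4 mg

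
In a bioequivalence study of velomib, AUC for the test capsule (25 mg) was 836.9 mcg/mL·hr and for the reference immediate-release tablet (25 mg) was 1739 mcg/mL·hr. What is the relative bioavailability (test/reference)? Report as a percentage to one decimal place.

F_rel = 48.1%

F_rel = (AUC_test/D_test) / (AUC_ref/D_ref)
      = (836.9/25) / (1739/25)
      = 33.476 / 69.56 = 0.4813 = 48.13%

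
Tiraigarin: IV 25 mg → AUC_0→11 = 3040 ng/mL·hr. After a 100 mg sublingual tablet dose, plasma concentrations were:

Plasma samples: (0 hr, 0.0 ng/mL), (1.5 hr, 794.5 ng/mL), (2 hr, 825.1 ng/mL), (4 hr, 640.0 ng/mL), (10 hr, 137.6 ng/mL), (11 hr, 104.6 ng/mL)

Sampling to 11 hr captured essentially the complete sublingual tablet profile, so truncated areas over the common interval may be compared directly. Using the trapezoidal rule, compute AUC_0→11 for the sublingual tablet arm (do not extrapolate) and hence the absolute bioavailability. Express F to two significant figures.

F = 0.40

Trapezoidal AUC_0→11 (sublingual tablet):
  [0→1.5]: (0.0+794.5)/2 × 1.5 = 595.875
  [1.5→2]: (794.5+825.1)/2 × 0.5 = 404.9
  [2→4]: (825.1+640.0)/2 × 2 = 1465.1
  [4→10]: (640.0+137.6)/2 × 6 = 2332.8
  [10→11]: (137.6+104.6)/2 × 1 = 121.1
  Sum = 4919.775 ng/mL·hr
F = (AUC_ev/D_ev)/(AUC_iv/D_iv) = (4919.775/100)/(3040/25) = 49.19775/121.6 = 0.4046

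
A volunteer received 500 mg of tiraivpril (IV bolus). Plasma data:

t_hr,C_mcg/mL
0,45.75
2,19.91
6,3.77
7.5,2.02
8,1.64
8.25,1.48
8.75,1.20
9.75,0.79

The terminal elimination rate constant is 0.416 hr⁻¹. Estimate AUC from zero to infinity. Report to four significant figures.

AUC = 122.2 mcg/mL·hr

Trapezoidal AUC_0→9.75:
  [0→2]: (45.75+19.91)/2 × 2 = 65.66
  [2→6]: (19.91+3.77)/2 × 4 = 47.36
  [6→7.5]: (3.77+2.02)/2 × 1.5 = 4.3425
  [7.5→8]: (2.02+1.64)/2 × 0.5 = 0.915
  [8→8.25]: (1.64+1.48)/2 × 0.25 = 0.39
  [8.25→8.75]: (1.48+1.20)/2 × 0.5 = 0.67
  [8.75→9.75]: (1.20+0.79)/2 × 1 = 0.995
  Sum = 120.3325 mcg/mL·hr
Extrapolated tail: C_last / k_e = 0.79 / 0.416 = 1.899
AUC_0→∞ = 120.3325 + 1.899 = 122.2315 mcg/mL·hr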